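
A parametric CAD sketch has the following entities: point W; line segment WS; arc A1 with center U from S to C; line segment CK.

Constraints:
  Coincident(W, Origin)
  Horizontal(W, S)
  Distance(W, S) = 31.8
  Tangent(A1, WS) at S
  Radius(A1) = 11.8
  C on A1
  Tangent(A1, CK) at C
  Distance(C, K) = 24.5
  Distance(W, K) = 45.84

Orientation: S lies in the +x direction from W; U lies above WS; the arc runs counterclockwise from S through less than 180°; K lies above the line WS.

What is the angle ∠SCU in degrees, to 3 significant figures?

25.3°

W is at the origin; W and S share the same y with |WS| = 31.8 and S on the +x side, so S = (31.8, 0.00). Tangency of A1 to WS means the radius US is perpendicular to WS, so U = S + (0, 11.8) = (31.8, 11.8). Since UC ⟂ CK (tangency), |UK| = √(11.8² + 24.5²) = 27.2 regardless of where C sits on A1. So K lies on both circle(W, 45.84) and circle(U, 27.2); the above-WS intersection is K = (25.3, 38.2). C is the foot of the tangent from K: C = (40.9, 19.3).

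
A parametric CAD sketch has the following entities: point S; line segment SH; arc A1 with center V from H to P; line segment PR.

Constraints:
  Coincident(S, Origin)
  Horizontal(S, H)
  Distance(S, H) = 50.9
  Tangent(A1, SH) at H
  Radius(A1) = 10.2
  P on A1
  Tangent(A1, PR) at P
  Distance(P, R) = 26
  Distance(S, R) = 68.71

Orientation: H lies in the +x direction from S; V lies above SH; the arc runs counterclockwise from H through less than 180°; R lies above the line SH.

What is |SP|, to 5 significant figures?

62.091

Checks: |VH| = 10.20 ✓; |VP| = 10.20 ✓; ∠(VP, PR) = 90.00° ✓; |PR| = 26.00 ✓; |SR| = 68.71 ✓.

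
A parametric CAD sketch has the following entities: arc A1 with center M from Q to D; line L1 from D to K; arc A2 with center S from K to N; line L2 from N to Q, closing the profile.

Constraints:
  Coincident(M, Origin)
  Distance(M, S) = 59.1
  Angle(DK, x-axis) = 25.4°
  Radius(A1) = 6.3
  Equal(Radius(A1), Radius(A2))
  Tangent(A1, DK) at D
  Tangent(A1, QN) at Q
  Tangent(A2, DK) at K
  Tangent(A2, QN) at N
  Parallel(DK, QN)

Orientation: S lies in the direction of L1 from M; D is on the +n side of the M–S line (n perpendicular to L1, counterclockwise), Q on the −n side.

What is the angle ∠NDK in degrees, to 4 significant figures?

12.04°

The slot axis is L1's direction at 25.4°, so u = (cos 25.4°, sin 25.4°) = (0.9033, 0.4289) and n = (−sin 25.4°, cos 25.4°) = (-0.4289, 0.9033). M is at the origin and S lies 59.1 along u from M, so S = 59.1·u = (53.39, 25.35). Tangency of A1 to both parallel lines with radius 6.3 puts D and Q at M ± 6.3·n: D = (-2.702, 5.691), Q = (2.702, -5.691). Equal radii place K and N the same way about S: K = S + 6.3·n = (50.68, 31.04), N = S − 6.3·n = (56.09, 19.66). Then cos ∠NDK = DN·DK / (|DN||DK|), giving 12.04°.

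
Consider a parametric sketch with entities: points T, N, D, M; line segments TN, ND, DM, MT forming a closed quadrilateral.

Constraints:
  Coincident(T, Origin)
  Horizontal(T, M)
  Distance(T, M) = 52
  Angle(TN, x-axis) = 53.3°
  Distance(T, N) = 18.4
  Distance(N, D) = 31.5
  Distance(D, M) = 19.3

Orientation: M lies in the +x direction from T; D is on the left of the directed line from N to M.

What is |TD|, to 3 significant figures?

45.6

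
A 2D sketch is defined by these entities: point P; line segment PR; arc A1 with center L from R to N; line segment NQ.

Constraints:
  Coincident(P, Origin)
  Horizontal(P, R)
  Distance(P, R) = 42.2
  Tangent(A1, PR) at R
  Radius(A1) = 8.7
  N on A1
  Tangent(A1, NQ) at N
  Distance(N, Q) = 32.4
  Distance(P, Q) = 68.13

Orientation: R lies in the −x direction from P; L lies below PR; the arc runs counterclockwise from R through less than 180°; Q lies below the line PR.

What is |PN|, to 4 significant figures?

51.35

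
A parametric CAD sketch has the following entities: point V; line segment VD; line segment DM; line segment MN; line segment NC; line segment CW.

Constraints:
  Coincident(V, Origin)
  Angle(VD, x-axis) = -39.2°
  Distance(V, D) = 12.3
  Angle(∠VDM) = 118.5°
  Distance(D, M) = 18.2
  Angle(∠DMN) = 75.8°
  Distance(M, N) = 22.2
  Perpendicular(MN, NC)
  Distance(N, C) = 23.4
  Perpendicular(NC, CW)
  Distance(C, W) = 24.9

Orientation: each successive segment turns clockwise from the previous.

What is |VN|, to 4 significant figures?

21.48

∠VDM = 118.5° gives DM at -100.7° from the x-axis; with |DM| = 18.2, M = (6.153, -25.66). ∠DMN = 75.8° gives MN at 155.1° from the x-axis; with |MN| = 22.2, N = (-13.98, -16.31). Then |VN| = |N − V| = 21.48.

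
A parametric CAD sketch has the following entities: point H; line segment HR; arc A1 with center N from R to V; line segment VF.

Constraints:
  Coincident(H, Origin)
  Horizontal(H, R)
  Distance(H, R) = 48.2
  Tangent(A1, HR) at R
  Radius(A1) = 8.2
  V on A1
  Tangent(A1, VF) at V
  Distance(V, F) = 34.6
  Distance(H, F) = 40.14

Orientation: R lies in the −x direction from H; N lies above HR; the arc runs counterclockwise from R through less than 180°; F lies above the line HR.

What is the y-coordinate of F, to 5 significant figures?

33.056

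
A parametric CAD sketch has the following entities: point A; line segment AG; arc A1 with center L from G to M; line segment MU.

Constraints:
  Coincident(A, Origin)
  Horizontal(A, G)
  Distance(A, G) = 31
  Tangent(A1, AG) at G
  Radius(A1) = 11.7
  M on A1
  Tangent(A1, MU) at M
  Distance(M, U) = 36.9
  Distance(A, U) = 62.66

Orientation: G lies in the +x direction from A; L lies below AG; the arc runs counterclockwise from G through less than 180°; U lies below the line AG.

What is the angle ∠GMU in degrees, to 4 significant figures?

120.9°

A is at the origin; A and G share the same y with |AG| = 31.0 and G on the +x side, so G = (31.00, 0.000). Since A1 is tangent to AG there, LG ⟂ AG, so L = G + (0, -11.7) = (31.00, -11.70). Since LM ⟂ MU (tangency), |LU| = √(11.7² + 36.9²) = 38.71 regardless of where M sits on A1. So U lies on both circle(A, 62.66) and circle(L, 38.71); the below-AG intersection is U = (38.09, -49.76). M is the foot of the tangent from U: M = (20.68, -17.22).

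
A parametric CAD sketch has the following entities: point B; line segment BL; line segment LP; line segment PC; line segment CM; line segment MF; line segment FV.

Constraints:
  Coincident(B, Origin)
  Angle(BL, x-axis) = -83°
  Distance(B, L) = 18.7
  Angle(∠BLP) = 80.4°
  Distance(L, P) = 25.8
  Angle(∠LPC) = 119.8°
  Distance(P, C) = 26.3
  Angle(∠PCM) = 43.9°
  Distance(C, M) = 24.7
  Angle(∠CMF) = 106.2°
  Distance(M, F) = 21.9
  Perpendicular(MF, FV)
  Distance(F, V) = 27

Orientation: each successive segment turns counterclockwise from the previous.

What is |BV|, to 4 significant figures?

46.07

B is at the origin; BL runs at -83.0° with length 18.7, so L = (2.279, -18.56). ∠BLP = 80.4° gives LP at 16.60° from the x-axis; with |LP| = 25.8, P = (27.00, -11.19). ∠LPC = 119.8° gives PC at 76.80° from the x-axis; with |PC| = 26.3, C = (33.01, 14.42). ∠PCM = 43.9° gives CM at -147.1° from the x-axis; with |CM| = 24.7, M = (12.27, 0.9989). ∠CMF = 106.2° gives MF at -73.30° from the x-axis; with |MF| = 21.9, F = (18.56, -19.98). MF is perpendicular to FV, so FV runs at 16.70°; with |FV| = 27.0, V = (44.43, -12.22). Then |BV| = |V − B| = 46.07.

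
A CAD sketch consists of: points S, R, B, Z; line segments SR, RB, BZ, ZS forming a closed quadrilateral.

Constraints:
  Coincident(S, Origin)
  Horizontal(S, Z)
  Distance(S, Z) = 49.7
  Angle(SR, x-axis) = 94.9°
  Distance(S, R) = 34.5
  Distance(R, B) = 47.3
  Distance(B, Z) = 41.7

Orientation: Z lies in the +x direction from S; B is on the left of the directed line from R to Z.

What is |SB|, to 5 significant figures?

60.225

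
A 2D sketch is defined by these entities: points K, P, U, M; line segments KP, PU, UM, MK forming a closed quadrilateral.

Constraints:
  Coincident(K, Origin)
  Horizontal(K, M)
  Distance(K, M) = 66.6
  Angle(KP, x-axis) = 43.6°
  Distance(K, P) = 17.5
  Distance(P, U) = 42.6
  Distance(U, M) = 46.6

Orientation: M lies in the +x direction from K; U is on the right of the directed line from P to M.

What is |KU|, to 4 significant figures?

39.75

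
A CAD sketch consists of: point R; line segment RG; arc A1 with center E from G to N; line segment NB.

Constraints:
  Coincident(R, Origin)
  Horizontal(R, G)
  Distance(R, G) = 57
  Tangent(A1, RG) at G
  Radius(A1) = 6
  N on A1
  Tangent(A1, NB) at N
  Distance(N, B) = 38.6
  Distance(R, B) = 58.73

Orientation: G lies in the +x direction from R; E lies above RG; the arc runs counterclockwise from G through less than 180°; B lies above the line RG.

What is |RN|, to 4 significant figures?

62.74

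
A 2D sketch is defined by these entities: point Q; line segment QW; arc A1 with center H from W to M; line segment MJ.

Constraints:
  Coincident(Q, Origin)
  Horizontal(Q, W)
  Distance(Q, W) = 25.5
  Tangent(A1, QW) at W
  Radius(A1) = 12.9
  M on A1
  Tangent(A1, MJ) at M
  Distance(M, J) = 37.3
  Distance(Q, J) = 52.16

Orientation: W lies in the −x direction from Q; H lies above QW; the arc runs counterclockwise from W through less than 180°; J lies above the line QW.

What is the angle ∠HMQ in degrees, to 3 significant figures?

133°

Q is at the origin; Q and W share the same y with |QW| = 25.5 and W on the −x side, so W = (-25.5, 0.00). Since A1 is tangent to QW there, HW ⟂ QW, so H = W + (0, 12.9) = (-25.5, 12.9). Since HM ⟂ MJ (tangency), |HJ| = √(12.9² + 37.3²) = 39.5 regardless of where M sits on A1. So J lies on both circle(Q, 52.16) and circle(H, 39.5); the above-QW intersection is J = (-13.3, 50.4). M is the foot of the tangent from J: M = (-12.6, 13.1).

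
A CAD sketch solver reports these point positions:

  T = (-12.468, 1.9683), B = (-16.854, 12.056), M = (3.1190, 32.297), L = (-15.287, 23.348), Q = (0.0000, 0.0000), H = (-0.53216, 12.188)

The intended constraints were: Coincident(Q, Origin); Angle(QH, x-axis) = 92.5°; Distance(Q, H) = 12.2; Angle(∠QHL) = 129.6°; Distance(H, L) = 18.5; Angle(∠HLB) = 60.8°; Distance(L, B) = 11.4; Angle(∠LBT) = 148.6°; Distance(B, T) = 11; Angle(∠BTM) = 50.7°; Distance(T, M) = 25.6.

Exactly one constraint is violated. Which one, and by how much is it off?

Distance(T, M) = 25.6 — off by 8.50.

Q = (0.00, 0.00) ✓; QH at 92.50° ✓; |QH| = 12.20 ✓; ∠QHL = 129.6° ✓; |HL| = 18.50 ✓; ∠HLB = 60.80° ✓; |LB| = 11.40 ✓; ∠LBT = 148.6° ✓; |BT| = 11.00 ✓; ∠BTM = 50.70° ✓; |TM| = 34.10 ✗.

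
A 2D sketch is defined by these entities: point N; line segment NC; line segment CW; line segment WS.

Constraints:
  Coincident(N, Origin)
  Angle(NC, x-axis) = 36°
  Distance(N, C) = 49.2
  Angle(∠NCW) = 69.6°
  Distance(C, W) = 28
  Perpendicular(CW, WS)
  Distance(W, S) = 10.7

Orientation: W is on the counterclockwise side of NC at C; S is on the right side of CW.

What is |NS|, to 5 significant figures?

57.841

N is at the origin; NC runs at 36.0° with length 49.2, so C = 49.2·(cos 36.0°, sin 36.0°) = (39.804, 28.919). ∠NCW = 69.6°, so CW runs at 36.0° + (180° − 69.6°) = 146.40° from the x-axis; with |CW| = 28.0, W = C + 28.0·(cos 146.40°, sin 146.40°) = (16.482, 44.414). CW ⟂ WS; with |WS| = 10.7 on the right of CW, S = W + 10.7·(0.55339, 0.83292) = (22.403, 53.326). Then |NS| = |S − N| = 57.841.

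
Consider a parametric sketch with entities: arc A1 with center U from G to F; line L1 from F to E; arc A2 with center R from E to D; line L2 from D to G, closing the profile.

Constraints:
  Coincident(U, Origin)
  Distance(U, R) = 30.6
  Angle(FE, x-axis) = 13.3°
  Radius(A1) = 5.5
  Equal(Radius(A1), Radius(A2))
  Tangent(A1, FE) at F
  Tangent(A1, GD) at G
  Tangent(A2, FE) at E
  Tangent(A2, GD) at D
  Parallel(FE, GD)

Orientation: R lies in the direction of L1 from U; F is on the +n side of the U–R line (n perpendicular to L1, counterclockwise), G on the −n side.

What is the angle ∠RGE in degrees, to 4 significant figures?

9.583°

The slot axis is L1's direction at 13.3°, so u = (cos 13.3°, sin 13.3°) = (0.9732, 0.2300) and n = (−sin 13.3°, cos 13.3°) = (-0.2300, 0.9732). U is at the origin and R lies 30.6 along u from U, so R = 30.6·u = (29.78, 7.040). Tangency of A1 to both parallel lines with radius 5.5 puts F and G at U ± 5.5·n: F = (-1.265, 5.352), G = (1.265, -5.352). Equal radii place E and D the same way about R: E = R + 5.5·n = (28.51, 12.39), D = R − 5.5·n = (31.04, 1.687). Then cos ∠RGE = GR·GE / (|GR||GE|), giving 9.583°.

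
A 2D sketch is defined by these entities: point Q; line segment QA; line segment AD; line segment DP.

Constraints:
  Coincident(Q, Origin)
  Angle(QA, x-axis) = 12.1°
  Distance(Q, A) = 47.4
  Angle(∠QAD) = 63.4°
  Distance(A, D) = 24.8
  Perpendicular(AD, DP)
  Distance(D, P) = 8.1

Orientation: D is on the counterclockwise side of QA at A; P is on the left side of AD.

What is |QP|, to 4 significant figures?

34.47

Q is at the origin; QA runs at 12.1° with length 47.4, so A = 47.4·(cos 12.1°, sin 12.1°) = (46.35, 9.936). ∠QAD = 63.4°, so AD runs at 12.1° + (180° − 63.4°) = 128.7° from the x-axis; with |AD| = 24.8, D = A + 24.8·(cos 128.7°, sin 128.7°) = (30.84, 29.29). The perpendicularity gives DP at right angles to AD; with |DP| = 8.1 on the left of AD, P = D + 8.1·(-0.7804, -0.6252) = (24.52, 24.23). Then |QP| = |P − Q| = 34.47.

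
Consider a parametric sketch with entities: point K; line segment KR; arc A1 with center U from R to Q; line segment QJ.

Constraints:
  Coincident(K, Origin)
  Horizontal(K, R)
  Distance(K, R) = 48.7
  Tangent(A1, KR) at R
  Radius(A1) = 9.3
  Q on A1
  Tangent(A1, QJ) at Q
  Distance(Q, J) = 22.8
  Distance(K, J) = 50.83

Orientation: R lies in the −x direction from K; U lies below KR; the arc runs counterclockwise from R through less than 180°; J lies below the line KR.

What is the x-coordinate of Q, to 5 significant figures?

-55.349

Checks: |UQ| = 9.300 ✓; ∠(UQ, QJ) = 90.00° ✓; |QJ| = 22.80 ✓; |KJ| = 50.83 ✓.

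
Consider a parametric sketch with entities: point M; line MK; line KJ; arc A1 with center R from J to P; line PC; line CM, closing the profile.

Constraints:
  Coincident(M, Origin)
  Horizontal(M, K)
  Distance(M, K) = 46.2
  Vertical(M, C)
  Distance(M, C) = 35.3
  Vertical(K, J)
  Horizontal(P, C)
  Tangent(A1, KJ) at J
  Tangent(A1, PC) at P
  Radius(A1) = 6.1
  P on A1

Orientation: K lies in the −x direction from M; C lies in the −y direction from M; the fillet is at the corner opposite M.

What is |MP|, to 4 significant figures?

53.42

The virtual corner opposite M is at (-46.20, -35.30). A1 meets KJ tangentially, so RJ is at right angles to KJ and tangency of A1 to PC means the radius RP is perpendicular to PC, with radius 6.1, so the center R sits 6.1 in from both sides at R = (-40.10, -29.20). That places the tangent points at J = (-46.20, -29.20) on KJ and P = (-40.10, -35.30) on PC. Then |MP| = |P − M| = 53.42.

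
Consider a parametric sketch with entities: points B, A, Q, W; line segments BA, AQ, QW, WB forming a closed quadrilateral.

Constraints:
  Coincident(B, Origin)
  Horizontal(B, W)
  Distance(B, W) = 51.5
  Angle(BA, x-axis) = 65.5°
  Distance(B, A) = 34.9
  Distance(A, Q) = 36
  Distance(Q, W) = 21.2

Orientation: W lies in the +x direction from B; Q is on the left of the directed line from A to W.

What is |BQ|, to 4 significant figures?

53.17

Checks: |AQ| = 36.00 ✓; |QW| = 21.20 ✓.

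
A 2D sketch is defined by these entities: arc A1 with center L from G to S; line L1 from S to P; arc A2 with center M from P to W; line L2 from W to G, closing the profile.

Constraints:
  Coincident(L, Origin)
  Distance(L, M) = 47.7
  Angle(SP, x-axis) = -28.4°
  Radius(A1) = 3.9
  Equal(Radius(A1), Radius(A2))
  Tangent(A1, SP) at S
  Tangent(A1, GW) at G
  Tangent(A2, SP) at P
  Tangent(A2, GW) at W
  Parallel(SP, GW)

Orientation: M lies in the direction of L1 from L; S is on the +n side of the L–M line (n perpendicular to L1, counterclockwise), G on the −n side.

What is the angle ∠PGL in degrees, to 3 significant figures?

80.7°

Tangency of A1 to both parallel lines with radius 3.9 puts S and G at L ± 3.9·n: S = (1.85, 3.43), G = (-1.85, -3.43). Equal radii place P and W the same way about M: P = M + 3.9·n = (43.8, -19.3), W = M − 3.9·n = (40.1, -26.1). Then cos ∠PGL = GP·GL / (|GP||GL|), giving 80.7°.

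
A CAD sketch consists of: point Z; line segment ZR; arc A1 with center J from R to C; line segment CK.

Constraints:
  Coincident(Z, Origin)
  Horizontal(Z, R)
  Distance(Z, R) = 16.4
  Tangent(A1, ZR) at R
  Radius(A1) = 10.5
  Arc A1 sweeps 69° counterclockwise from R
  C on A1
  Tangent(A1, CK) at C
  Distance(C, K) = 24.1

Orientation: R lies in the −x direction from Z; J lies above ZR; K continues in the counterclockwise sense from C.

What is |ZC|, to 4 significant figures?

9.429

Z is at the origin; ZR is horizontal with |ZR| = 16.4 and R on the −x side, so R = (-16.40, 0.000). Tangency of A1 to ZR means the radius JR is perpendicular to ZR, so J = R + (0, 10.5) = (-16.40, 10.50). On A1, R sits at bearing -90° from J; a 69° counterclockwise sweep puts C at bearing -21°, so C = J + 10.5·(cos -21°, sin -21°) = (-6.597, 6.737). Then |ZC| = |C − Z| = 9.429.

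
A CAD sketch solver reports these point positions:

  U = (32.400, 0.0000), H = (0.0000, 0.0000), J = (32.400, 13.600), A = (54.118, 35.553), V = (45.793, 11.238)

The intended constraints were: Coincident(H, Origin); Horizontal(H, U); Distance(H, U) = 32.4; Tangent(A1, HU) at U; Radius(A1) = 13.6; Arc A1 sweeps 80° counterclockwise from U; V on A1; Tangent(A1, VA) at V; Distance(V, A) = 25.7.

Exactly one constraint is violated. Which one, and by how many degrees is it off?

Tangent(A1, VA) at V — off by 8.90°.

H = (0.00, 0.00) ✓; H.y = 0.00, U.y = 0.00 ✓; |HU| = 32.40 ✓; ∠(JU, UH) = 90.00° ✓; |JU| = 13.60 ✓; bearing(J→V) − bearing(J→U) = 80.00° ✓; |JV| = 13.60 ✓; ∠(JV, VA) = 98.90° ✗; |VA| = 25.70 ✓.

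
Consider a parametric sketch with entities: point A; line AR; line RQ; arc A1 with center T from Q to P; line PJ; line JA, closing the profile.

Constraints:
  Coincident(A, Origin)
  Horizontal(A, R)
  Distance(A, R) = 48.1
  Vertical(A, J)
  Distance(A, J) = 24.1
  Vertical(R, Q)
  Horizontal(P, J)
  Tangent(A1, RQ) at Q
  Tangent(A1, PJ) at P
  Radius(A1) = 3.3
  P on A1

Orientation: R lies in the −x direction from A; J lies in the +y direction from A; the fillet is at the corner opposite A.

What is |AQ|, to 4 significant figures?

52.40

A is at the origin; A and R share the same y with |AR| = 48.1 and R on the −x side, so R = (-48.10, 0.000). AJ is vertical with |AJ| = 24.1 and J on the +y side, so J = (0.000, 24.10). The virtual corner opposite A is at (-48.10, 24.10). Since A1 is tangent to RQ there, TQ ⟂ RQ and since A1 is tangent to PJ there, TP ⟂ PJ, with radius 3.3, so the center T sits 3.3 in from both sides at T = (-44.80, 20.80). That places the tangent points at Q = (-48.10, 20.80) on RQ and P = (-44.80, 24.10) on PJ. Then |AQ| = |Q − A| = 52.40.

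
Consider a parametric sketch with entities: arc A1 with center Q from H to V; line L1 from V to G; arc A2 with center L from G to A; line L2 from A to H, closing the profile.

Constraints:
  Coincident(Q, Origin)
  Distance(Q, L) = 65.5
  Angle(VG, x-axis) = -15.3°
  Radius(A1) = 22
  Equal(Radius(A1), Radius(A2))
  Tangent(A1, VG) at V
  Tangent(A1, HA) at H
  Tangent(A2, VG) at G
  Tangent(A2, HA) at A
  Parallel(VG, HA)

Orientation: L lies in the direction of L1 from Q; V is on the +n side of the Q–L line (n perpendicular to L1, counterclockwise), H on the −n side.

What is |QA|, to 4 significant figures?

69.10

The slot axis is L1's direction at -15.3°, so u = (cos -15.3°, sin -15.3°) = (0.9646, -0.2639) and n = (−sin -15.3°, cos -15.3°) = (0.2639, 0.9646). Q is at the origin and L lies 65.5 along u from Q, so L = 65.5·u = (63.18, -17.28). Tangency of A1 to both parallel lines with radius 22.0 puts V and H at Q ± 22.0·n: V = (5.805, 21.22), H = (-5.805, -21.22). Equal radii place G and A the same way about L: G = L + 22.0·n = (68.98, 3.937), A = L − 22.0·n = (57.37, -38.50). Then |QA| = |A − Q| = 69.10.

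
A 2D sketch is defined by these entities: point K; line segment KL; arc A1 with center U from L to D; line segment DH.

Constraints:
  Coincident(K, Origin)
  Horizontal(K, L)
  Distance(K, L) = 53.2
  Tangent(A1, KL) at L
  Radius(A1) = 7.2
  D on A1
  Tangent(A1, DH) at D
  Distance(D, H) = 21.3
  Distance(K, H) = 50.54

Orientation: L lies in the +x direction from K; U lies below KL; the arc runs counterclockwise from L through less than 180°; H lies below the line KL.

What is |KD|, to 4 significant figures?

46.49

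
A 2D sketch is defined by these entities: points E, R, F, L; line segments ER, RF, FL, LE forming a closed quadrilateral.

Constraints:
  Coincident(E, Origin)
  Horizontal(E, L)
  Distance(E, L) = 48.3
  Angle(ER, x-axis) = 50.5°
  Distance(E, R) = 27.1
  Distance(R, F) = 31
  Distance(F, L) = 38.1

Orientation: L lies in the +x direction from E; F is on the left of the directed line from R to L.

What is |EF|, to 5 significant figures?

57.422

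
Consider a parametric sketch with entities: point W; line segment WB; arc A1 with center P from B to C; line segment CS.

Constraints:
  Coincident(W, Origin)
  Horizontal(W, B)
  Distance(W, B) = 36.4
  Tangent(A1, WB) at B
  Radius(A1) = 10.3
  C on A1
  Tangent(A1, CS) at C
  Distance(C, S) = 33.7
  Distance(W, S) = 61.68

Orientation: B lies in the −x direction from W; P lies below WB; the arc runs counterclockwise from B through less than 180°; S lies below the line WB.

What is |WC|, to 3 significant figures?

48.0

Checks: W = (0.00, 0.00) ✓; |PC| = 10.30 ✓; ∠(PC, CS) = 90.00° ✓; |CS| = 33.70 ✓; |WS| = 61.68 ✓.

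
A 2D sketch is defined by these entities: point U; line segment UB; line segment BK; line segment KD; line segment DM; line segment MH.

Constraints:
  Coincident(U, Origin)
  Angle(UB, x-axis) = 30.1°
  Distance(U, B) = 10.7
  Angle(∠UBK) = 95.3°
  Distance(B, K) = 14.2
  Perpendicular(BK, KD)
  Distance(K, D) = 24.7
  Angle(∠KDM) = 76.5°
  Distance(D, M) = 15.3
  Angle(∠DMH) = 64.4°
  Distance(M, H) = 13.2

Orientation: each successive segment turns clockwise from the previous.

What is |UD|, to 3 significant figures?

20.7

U is at the origin; UB runs at 30.1° with length 10.7, so B = (9.26, 5.37). ∠UBK = 95.3° gives BK at -54.6° from the x-axis; with |BK| = 14.2, K = (17.5, -6.21). The perpendicularity gives KD at right angles to BK, so KD runs at -145°; with |KD| = 24.7, D = (-2.65, -20.5). Then |UD| = |D − U| = 20.7.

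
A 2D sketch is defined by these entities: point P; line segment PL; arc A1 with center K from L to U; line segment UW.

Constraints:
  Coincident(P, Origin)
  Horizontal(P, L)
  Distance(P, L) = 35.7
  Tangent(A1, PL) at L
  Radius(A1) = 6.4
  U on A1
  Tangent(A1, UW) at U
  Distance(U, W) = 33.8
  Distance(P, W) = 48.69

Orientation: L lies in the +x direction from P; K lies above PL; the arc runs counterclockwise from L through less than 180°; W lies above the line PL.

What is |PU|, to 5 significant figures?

42.515

Checks: |KU| = 6.400 ✓; ∠(KU, UW) = 90.00° ✓; |UW| = 33.80 ✓; |PW| = 48.69 ✓.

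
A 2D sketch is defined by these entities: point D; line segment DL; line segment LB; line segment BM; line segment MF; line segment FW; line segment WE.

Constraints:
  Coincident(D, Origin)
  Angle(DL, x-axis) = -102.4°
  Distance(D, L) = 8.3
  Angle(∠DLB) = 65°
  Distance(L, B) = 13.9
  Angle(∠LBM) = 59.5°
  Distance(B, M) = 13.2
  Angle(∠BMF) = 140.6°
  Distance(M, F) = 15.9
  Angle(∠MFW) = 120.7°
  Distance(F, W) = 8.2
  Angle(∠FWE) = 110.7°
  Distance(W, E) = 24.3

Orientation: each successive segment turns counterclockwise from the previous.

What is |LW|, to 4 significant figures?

18.28

D is at the origin; DL runs at -102.4° with length 8.3, so L = (-1.782, -8.106). ∠DLB = 65.0° gives LB at 12.60° from the x-axis; with |LB| = 13.9, B = (11.78, -5.074). ∠LBM = 59.5° gives BM at 133.1° from the x-axis; with |BM| = 13.2, M = (2.764, 4.564). ∠BMF = 140.6° gives MF at 172.5° from the x-axis; with |MF| = 15.9, F = (-13.00, 6.639). ∠MFW = 120.7° gives FW at -128.2° from the x-axis; with |FW| = 8.2, W = (-18.07, 0.1953). Then |LW| = |W − L| = 18.28.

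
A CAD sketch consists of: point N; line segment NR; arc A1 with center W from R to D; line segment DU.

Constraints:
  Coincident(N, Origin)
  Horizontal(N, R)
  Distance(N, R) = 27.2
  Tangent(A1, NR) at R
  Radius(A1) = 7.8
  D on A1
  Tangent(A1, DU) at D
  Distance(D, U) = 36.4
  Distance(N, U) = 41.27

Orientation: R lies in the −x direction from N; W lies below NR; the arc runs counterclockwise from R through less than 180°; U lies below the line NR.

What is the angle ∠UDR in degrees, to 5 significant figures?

114.32°

Checks: |NR| = 27.20 ✓; |WD| = 7.800 ✓; ∠(WD, DU) = 90.00° ✓; |DU| = 36.40 ✓; |NU| = 41.27 ✓.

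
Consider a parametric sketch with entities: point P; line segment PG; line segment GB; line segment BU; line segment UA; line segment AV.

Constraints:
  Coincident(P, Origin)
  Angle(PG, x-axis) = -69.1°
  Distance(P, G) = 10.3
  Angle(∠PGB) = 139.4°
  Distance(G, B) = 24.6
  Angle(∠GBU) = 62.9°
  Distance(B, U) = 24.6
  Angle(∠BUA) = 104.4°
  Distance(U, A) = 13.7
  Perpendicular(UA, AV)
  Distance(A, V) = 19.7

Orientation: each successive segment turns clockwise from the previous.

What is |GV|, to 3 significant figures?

4.37

∠BUA = 104.4° gives UA at 57.6° from the x-axis; with |UA| = 13.7, A = (-14.1, -3.28). UA ⟂ AV, so AV runs at -32.4°; with |AV| = 19.7, V = (2.52, -13.8). Then |GV| = |V − G| = 4.37.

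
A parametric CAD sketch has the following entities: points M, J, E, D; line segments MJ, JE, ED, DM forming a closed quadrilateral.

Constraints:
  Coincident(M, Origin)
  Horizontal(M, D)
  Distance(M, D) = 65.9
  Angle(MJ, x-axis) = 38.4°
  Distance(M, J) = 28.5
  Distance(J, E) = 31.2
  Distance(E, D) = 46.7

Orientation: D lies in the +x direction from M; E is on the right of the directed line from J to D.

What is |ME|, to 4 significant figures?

25.11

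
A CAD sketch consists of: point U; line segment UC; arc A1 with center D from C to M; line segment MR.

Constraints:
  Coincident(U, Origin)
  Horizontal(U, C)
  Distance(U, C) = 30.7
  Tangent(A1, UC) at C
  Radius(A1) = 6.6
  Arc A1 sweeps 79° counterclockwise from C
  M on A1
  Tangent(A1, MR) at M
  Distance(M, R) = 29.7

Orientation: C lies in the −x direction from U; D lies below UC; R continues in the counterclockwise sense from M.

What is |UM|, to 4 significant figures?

37.56

U is at the origin; UC is horizontal with |UC| = 30.7 and C on the −x side, so C = (-30.70, 0.000). Tangency of A1 to UC means the radius DC is perpendicular to UC, so D = C + (0, -6.6) = (-30.70, -6.600). On A1, C sits at bearing 90° from D; a 79° counterclockwise sweep puts M at bearing 169°, so M = D + 6.6·(cos 169°, sin 169°) = (-37.18, -5.341). Then |UM| = |M − U| = 37.56.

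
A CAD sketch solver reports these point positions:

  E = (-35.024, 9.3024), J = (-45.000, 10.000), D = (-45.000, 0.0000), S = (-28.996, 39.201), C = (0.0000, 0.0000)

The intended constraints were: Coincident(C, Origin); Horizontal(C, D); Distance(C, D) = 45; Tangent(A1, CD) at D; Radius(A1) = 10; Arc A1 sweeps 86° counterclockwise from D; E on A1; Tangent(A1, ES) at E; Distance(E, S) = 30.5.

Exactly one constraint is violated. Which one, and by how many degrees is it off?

Tangent(A1, ES) at E — off by 7.40°.

C = (0.00, 0.00) ✓; C.y = 0.00, D.y = 0.00 ✓; |CD| = 45.00 ✓; ∠(JD, DC) = 90.00° ✓; |JD| = 10.00 ✓; bearing(J→E) − bearing(J→D) = 86.00° ✓; |JE| = 10.00 ✓; ∠(JE, ES) = 97.40° ✗; |ES| = 30.50 ✓.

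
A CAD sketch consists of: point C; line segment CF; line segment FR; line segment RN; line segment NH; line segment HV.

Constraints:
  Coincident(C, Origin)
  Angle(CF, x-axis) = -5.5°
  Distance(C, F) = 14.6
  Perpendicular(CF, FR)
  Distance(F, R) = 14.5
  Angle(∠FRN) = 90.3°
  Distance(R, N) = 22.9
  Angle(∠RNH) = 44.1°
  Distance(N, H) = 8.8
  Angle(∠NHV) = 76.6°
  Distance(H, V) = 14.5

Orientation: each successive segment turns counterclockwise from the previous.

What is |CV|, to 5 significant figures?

21.592

C is at the origin; CF runs at -5.5° with length 14.6, so F = (14.533, -1.3993). CF is perpendicular to FR, so FR runs at 84.500°; with |FR| = 14.5, R = (15.923, 13.034). ∠FRN = 90.3° gives RN at 174.20° from the x-axis; with |RN| = 22.9, N = (-6.8602, 15.348). ∠RNH = 44.1° gives NH at -49.900° from the x-axis; with |NH| = 8.8, H = (-1.1919, 8.6168). ∠NHV = 76.6° gives HV at 53.500° from the x-axis; with |HV| = 14.5, V = (7.4330, 20.273). Then |CV| = |V − C| = 21.592.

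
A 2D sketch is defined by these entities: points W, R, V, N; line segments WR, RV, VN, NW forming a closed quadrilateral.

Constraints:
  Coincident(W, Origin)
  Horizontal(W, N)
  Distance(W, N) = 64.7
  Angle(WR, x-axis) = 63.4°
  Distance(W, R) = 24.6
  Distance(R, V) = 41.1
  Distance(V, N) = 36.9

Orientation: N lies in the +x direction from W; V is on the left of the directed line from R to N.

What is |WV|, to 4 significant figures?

60.73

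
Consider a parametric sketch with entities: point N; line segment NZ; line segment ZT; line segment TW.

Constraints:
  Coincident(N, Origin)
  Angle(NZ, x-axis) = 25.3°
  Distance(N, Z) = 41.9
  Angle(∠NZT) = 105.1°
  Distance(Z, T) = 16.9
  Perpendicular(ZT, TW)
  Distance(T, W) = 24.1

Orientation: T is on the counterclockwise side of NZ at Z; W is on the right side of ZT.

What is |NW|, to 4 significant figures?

70.29

N is at the origin; NZ runs at 25.3° with length 41.9, so Z = 41.9·(cos 25.3°, sin 25.3°) = (37.88, 17.91). ∠NZT = 105.1°, so ZT runs at 25.3° + (180° − 105.1°) = 100.2° from the x-axis; with |ZT| = 16.9, T = Z + 16.9·(cos 100.2°, sin 100.2°) = (34.89, 34.54). ZT ⟂ TW; with |TW| = 24.1 on the right of ZT, W = T + 24.1·(0.9842, 0.1771) = (58.61, 38.81). Then |NW| = |W − N| = 70.29.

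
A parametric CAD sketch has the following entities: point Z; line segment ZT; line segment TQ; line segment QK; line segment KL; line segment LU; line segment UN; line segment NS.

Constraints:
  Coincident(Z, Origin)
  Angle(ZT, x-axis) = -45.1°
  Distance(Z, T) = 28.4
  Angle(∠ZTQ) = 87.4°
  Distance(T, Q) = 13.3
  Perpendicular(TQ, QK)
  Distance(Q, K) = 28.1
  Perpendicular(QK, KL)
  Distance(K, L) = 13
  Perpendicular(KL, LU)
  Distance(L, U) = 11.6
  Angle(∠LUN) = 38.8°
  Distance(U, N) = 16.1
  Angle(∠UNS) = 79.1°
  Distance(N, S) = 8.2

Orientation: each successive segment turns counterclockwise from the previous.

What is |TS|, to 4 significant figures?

33.03

∠LUN = 38.8° gives UN at 98.70° from the x-axis; with |UN| = 16.1, N = (5.649, 7.166). ∠UNS = 79.1° gives NS at -160.4° from the x-axis; with |NS| = 8.2, S = (-2.076, 4.416). Then |TS| = |S − T| = 33.03.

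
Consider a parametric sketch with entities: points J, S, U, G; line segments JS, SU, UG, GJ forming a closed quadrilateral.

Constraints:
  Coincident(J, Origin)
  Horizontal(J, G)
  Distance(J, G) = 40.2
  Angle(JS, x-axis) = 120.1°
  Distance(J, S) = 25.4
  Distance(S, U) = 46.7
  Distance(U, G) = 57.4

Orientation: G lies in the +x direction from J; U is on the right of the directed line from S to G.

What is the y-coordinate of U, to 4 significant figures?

-24.71

Checks: |SU| = 46.70 ✓; |UG| = 57.40 ✓.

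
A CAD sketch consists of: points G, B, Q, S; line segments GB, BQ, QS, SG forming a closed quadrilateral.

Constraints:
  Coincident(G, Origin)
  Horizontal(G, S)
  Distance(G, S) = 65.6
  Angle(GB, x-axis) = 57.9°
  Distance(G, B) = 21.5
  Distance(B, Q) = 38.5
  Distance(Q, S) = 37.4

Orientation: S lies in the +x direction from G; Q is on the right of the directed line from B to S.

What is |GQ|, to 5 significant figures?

34.573

G is at the origin; G and S share the same y with |GS| = 65.6 and S in +x, so S = (65.6, 0). GB runs at 57.9° with |GB| = 21.5, so B = (11.425, 18.213). Q is determined by |BQ| = 38.5 and |QS| = 37.4 together: it lies at the intersection of circle(B, 38.5) and circle(S, 37.4). With |BS| = 57.155, the foot of the radical line on BS is 29.308 from B and the perpendicular offset is √(38.5² − 29.308²) = 24.966. Taking the right-of-BS solution: Q = (31.249, -14.791).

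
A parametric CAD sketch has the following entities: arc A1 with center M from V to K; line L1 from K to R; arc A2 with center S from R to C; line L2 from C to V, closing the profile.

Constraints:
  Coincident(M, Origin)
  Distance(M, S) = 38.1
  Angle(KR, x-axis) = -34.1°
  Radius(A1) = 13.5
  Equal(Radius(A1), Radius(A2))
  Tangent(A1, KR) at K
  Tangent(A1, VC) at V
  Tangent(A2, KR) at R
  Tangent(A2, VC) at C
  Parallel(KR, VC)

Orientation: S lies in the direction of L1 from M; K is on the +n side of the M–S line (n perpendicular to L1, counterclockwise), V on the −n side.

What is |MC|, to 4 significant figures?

40.42

The slot axis is L1's direction at -34.1°, so u = (cos -34.1°, sin -34.1°) = (0.8281, -0.5606) and n = (−sin -34.1°, cos -34.1°) = (0.5606, 0.8281). M is at the origin and S lies 38.1 along u from M, so S = 38.1·u = (31.55, -21.36). Tangency of A1 to both parallel lines with radius 13.5 puts K and V at M ± 13.5·n: K = (7.569, 11.18), V = (-7.569, -11.18). Equal radii place R and C the same way about S: R = S + 13.5·n = (39.12, -10.18), C = S − 13.5·n = (23.98, -32.54). Then |MC| = |C − M| = 40.42.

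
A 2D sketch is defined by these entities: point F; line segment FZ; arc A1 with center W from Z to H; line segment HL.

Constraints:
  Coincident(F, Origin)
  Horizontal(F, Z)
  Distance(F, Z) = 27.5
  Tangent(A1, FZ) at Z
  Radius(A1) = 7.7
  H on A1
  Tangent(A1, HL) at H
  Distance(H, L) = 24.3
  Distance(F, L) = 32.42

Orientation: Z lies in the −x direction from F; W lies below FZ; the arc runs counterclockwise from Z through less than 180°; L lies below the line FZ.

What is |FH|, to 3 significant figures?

35.2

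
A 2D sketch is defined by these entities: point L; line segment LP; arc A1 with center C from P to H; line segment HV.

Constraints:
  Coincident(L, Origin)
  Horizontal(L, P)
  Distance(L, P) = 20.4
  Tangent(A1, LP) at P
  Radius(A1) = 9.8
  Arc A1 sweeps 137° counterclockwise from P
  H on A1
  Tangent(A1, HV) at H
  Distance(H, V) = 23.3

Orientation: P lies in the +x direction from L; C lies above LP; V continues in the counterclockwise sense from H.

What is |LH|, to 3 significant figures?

32.0

L is at the origin; LP is horizontal with |LP| = 20.4 and P on the +x side, so P = (20.4, 0.00). The tangent condition forces CP to be normal to LP, so C = P + (0, 9.8) = (20.4, 9.80). On A1, P sits at bearing -90° from C; a 137° counterclockwise sweep puts H at bearing 47°, so H = C + 9.8·(cos 47°, sin 47°) = (27.1, 17.0). Then |LH| = |H − L| = 32.0.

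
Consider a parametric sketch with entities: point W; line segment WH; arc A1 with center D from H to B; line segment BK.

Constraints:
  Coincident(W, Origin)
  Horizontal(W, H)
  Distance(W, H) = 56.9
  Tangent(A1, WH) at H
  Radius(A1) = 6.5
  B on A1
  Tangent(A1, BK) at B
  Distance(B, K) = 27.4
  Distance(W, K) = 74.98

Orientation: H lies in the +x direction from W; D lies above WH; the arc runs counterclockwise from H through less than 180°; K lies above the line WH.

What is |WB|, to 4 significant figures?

63.56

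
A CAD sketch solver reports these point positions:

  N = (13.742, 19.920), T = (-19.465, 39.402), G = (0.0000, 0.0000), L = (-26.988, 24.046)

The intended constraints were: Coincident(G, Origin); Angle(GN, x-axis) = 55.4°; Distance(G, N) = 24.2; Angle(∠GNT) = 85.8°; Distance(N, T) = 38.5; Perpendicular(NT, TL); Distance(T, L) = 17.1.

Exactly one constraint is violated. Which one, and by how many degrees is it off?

Perpendicular(NT, TL) — off by 4.30°.

G = (0.00, 0.00) ✓; GN at 55.40° ✓; |GN| = 24.20 ✓; ∠GNT = 85.80° ✓; |NT| = 38.50 ✓; ∠(NT, TL) = 94.30° ✗; |TL| = 17.10 ✓.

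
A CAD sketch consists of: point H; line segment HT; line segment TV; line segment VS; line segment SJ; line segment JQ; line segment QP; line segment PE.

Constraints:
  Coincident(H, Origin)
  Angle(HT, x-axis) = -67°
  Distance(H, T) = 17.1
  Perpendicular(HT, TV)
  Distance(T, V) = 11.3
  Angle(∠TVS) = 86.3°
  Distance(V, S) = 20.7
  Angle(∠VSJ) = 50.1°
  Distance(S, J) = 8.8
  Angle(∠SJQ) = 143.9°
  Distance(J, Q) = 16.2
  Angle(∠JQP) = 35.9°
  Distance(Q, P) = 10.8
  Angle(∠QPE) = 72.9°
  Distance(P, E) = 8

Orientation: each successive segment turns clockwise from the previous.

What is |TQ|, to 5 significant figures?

1.5190

H is at the origin; HT runs at -67.0° with length 17.1, so T = (6.6815, -15.741). The perpendicularity gives TV at right angles to HT, so TV runs at -157.00°; with |TV| = 11.3, V = (-3.7202, -20.156). ∠TVS = 86.3° gives VS at 109.30° from the x-axis; with |VS| = 20.7, S = (-10.562, -0.61922). ∠VSJ = 50.1° gives SJ at -20.600° from the x-axis; with |SJ| = 8.8, J = (-2.3245, -3.7154). ∠SJQ = 143.9° gives JQ at -56.700° from the x-axis; with |JQ| = 16.2, Q = (6.5696, -17.256). Then |TQ| = |Q − T| = 1.5190.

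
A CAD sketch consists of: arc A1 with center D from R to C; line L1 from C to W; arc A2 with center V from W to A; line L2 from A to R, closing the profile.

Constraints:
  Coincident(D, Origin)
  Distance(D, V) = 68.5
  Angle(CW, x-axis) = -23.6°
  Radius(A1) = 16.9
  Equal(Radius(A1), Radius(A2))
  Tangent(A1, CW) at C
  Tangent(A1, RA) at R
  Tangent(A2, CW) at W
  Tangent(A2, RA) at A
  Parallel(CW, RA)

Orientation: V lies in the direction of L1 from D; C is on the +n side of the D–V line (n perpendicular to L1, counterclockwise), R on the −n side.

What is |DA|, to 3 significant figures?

70.6

Tangency of A1 to both parallel lines with radius 16.9 puts C and R at D ± 16.9·n: C = (6.77, 15.5), R = (-6.77, -15.5). Equal radii place W and A the same way about V: W = V + 16.9·n = (69.5, -11.9), A = V − 16.9·n = (56.0, -42.9). Then |DA| = |A − D| = 70.6.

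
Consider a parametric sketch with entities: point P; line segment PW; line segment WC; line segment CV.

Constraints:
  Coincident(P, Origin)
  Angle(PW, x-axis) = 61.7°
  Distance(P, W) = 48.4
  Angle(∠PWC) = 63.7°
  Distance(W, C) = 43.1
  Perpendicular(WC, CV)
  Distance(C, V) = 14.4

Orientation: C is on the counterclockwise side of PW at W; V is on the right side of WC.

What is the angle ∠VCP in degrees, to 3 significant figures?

153°

∠PWC = 63.7°, so WC runs at 61.7° + (180° − 63.7°) = 178° from the x-axis; with |WC| = 43.1, C = W + 43.1·(cos 178°, sin 178°) = (-20.1, 44.1). The perpendicularity gives CV at right angles to WC; with |CV| = 14.4 on the right of WC, V = C + 14.4·(0.0349, 0.999) = (-19.6, 58.5). Then cos ∠VCP = CV·CP / (|CV||CP|), giving 153°.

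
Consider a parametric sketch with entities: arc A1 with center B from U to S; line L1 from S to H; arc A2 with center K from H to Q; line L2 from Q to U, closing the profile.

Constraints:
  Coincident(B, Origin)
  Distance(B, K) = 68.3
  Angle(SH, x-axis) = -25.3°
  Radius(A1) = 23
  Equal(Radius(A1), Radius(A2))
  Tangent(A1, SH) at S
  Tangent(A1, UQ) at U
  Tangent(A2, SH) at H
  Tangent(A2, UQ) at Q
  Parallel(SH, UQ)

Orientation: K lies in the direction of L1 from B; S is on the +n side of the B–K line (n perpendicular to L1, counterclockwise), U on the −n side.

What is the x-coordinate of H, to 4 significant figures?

71.58

The slot axis is L1's direction at -25.3°, so u = (cos -25.3°, sin -25.3°) = (0.9041, -0.4274) and n = (−sin -25.3°, cos -25.3°) = (0.4274, 0.9041). B is at the origin and K lies 68.3 along u from B, so K = 68.3·u = (61.75, -29.19). Tangency of A1 to both parallel lines with radius 23.0 puts S and U at B ± 23.0·n: S = (9.829, 20.79), U = (-9.829, -20.79). Equal radii place H and Q the same way about K: H = K + 23.0·n = (71.58, -8.395), Q = K − 23.0·n = (51.92, -49.98). So H.x = 71.58.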